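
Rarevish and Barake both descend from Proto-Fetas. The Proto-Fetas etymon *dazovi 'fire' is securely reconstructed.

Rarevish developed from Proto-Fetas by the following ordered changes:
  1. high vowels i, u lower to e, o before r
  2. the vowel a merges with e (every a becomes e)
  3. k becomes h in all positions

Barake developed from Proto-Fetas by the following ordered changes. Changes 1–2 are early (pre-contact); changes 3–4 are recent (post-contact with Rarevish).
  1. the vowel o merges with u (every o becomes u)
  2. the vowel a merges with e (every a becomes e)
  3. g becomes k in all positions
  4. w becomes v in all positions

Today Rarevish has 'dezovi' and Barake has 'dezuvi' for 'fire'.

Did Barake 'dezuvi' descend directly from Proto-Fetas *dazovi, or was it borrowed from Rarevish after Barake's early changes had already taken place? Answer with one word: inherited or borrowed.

If inherited, *dazovi would pass through all of Barake's changes:
Barake: *dazovi
  dazovi → dazuvi   [vowel merger]
  dazuvi → dezuvi   [vowel merger]
  dezuvi (rule 3 does not apply)
  dezuvi (rule 4 does not apply)
  giving Barake dezuvi.
If borrowed from Rarevish 'dezovi' after the early changes, it would undergo only the recent ones:
  rule 3 (unconditioned shift): no change (dezovi)
  rule 4 (unconditioned shift): no change (dezovi)
  ⇒ as a loan: dezovi
Barake 'dezuvi' matches the inherited outcome exactly, so it is an inherited cognate, not a loan.

inherited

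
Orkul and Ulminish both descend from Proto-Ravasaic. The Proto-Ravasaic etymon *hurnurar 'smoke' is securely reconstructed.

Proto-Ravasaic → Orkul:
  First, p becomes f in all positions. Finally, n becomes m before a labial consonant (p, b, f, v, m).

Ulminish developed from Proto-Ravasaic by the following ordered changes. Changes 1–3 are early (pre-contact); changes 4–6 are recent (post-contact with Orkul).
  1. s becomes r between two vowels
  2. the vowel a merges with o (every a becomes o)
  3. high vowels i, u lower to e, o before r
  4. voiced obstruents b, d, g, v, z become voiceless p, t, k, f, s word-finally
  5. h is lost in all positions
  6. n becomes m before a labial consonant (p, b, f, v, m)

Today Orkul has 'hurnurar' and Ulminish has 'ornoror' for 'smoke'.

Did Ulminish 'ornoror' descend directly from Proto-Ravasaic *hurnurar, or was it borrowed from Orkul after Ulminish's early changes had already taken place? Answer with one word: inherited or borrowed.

If inherited, *hurnurar would pass through all of Ulminish's changes:
Ulminish: start from *hurnurar.
  rule 1: no change — hurnurar
  rule 2 (vowel merger): hurnurar → hurnuror
  rule 3 (pre-rhotic lowering): hurnuror → hornoror
  rule 4: no change — hornoror
  rule 5 (h-loss): hornoror → ornoror
  rule 6: no change — ornoror
  ⇒ Ulminish ornoror
If borrowed from Orkul 'hurnurar' after the early changes, it would undergo only the recent ones:
  rule 4 (final devoicing): no change (hurnurar)
  rule 5 (h-loss): hurnurar → urnurar
  rule 6 (nasal place assimilation): no change (urnurar)
  ⇒ as a loan: urnurar
Ulminish 'ornoror' matches the inherited outcome exactly, so it is an inherited cognate, not a loan.

inherited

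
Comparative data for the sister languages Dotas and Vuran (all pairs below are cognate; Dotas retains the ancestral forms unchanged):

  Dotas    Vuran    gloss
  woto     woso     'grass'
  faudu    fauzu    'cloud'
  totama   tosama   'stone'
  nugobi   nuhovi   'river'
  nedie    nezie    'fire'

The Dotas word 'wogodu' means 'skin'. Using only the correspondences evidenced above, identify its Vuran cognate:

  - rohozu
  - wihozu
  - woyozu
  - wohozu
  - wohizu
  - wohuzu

wohozu

nugobi ~ nuhovi — Dotas g corresponds to Vuran h between vowels (before a back vowel).
faudu ~ fauzu — Dotas d corresponds to Vuran z between vowels (before a back vowel).
Applying these to Dotas 'wogodu':
  wogodu → wohodu   (g→h between vowels (before a back vowel))
  wohodu → wohozu   (d→z between vowels (before a back vowel))
So the Vuran cognate is 'wohozu'.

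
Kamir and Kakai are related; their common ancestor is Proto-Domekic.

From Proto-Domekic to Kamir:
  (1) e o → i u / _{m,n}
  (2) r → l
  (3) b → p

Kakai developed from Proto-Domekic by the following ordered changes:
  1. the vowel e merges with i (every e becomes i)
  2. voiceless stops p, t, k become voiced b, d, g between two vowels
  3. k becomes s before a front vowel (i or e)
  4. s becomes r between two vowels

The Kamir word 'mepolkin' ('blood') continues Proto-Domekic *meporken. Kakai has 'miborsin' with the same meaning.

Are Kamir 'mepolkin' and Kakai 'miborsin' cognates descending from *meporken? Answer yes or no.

yes

Derive the expected Kakai reflex of *meporken:
Kakai: start from *meporken.
  rule 1 (vowel merger): meporken → miporkin
  rule 2 (intervocalic voicing): miporkin → miborkin
  rule 3 (palatalisation): miborkin → miborsin
  rule 4: no change — miborsin
  ⇒ Kakai miborsin
Kakai 'miborsin' matches the regular reflex exactly, so the pair is cognate.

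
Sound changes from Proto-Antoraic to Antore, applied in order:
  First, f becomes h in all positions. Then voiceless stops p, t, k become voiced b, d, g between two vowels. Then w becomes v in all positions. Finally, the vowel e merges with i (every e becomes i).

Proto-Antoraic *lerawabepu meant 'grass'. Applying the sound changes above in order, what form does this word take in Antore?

Antore: start from *lerawabepu.
  rule 1: no change — lerawabepu
  rule 2 (intervocalic voicing): lerawabepu → lerawabebu
  rule 3 (unconditioned shift): lerawabebu → leravabebu
  rule 4 (vowel merger): leravabebu → liravabibu
  ⇒ Antore liravabibu

liravabibu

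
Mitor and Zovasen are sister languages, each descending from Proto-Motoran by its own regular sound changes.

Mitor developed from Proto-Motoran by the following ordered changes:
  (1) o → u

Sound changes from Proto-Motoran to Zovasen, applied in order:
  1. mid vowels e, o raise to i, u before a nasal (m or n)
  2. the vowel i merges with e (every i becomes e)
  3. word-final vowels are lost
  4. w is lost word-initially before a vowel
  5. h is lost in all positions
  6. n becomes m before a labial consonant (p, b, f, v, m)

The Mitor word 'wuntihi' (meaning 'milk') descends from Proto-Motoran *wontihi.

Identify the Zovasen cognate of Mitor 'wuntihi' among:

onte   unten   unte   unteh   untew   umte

unte

Zovasen: *wontihi > wuntihi > wuntehe > wunteh > unteh > unte  (by pre-nasal raising, vowel merger, apocope, glide loss, h-loss)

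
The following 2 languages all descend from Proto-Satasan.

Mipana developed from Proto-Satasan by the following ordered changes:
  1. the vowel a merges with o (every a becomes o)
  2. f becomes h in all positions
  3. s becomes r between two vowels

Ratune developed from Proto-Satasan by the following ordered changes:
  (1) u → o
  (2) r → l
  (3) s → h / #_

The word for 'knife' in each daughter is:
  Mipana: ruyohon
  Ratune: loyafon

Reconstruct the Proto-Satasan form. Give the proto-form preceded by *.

*ruyafon

Position 1: Mipana has r, Ratune has l. Taking the neighbouring segments as reconstructed: Mipana r can only go back to *r; Ratune l could go back to *l or *r — the one source consistent with every daughter is *r.
Position 4: Mipana has o, Ratune has a. Ratune preserves a here (none of its changes turn any other segment into a), so the proto-segment is *a.
Verify the candidate proto-form against each daughter:
Mipana: start from *ruyafon.
  rule 1 (vowel merger): ruyafon → ruyofon
  rule 2 (unconditioned shift): ruyofon → ruyohon
  rule 3: no change — ruyohon
  ⇒ Mipana ruyohon
Ratune: start from *ruyafon.
  rule 1 (vowel merger): ruyafon → royafon
  rule 2 (unconditioned shift): royafon → loyafon
  rule 3: no change — loyafon
  ⇒ Ratune loyafon
*ruyafon is the unique common source.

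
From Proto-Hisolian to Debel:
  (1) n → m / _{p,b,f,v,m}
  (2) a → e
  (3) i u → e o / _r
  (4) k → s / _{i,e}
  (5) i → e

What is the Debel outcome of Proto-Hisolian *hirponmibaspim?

Debel: *hirponmibaspim
  hirponmibaspim → hirpommibaspim   [nasal place assimilation]
  hirpommibaspim → hirpommibespim   [vowel merger]
  hirpommibespim → herpommibespim   [pre-rhotic lowering]
  herpommibespim (rule 4 does not apply)
  herpommibespim → herpommebespem   [vowel merger]
  giving Debel herpommebespem.

herpommebespem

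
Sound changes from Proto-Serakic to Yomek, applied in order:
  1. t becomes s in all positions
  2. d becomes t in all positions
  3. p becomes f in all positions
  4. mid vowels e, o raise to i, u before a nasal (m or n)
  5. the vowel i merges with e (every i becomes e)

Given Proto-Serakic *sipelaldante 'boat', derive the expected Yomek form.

Yomek: *sipelaldante
  sipelaldante → sipelaldanse   [unconditioned shift]
  sipelaldanse → sipelaltanse   [unconditioned shift]
  sipelaltanse → sifelaltanse   [unconditioned shift]
  sifelaltanse (rule 4 does not apply)
  sifelaltanse → sefelaltanse   [vowel merger]
  giving Yomek sefelaltanse.

sefelaltanse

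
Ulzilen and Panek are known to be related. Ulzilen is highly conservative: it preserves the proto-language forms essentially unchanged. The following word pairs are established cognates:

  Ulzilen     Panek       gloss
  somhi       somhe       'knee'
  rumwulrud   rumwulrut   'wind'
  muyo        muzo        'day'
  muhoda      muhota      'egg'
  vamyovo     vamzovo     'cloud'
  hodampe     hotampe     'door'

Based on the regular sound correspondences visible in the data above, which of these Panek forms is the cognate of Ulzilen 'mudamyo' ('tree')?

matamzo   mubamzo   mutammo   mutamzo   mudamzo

mutamzo

muhoda ~ muhota, hodampe ~ hotampe — Ulzilen d corresponds to Panek t between vowels (before a back vowel).
vamyovo ~ vamzovo — Ulzilen y corresponds to Panek z after a consonant, before a back vowel.
Applying these to Ulzilen 'mudamyo':
  mudamyo → mutamyo   (d→t between vowels (before a back vowel))
  mutamyo → mutamzo   (y→z after a consonant, before a back vowel)
So the Panek cognate is 'mutamzo'.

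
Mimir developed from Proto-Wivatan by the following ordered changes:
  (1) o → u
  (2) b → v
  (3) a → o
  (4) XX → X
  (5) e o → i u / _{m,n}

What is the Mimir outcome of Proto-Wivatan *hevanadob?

Mimir: *hevanadob > hevanadub > hevanaduv > hevonoduv > hevunoduv  (by vowel merger, unconditioned shift, vowel merger, pre-nasal raising)

hevunoduv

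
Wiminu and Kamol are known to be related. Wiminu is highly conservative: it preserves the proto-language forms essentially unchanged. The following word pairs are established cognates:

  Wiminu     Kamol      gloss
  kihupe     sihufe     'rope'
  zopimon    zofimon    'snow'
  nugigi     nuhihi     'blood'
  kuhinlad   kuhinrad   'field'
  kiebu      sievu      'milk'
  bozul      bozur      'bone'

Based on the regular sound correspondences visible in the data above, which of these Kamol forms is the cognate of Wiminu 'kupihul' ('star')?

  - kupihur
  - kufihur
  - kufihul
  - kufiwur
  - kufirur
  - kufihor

zopimon ~ zofimon — Wiminu p corresponds to Kamol f between vowels (before a front vowel).
bozul ~ bozur — Wiminu l corresponds to Kamol r word-finally.
Applying these to Wiminu 'kupihul':
  kupihul → kufihul   (p→f between vowels (before a front vowel))
  kufihul → kufihur   (l→r word-finally)
So the Kamol cognate is 'kufihur'.

kufihur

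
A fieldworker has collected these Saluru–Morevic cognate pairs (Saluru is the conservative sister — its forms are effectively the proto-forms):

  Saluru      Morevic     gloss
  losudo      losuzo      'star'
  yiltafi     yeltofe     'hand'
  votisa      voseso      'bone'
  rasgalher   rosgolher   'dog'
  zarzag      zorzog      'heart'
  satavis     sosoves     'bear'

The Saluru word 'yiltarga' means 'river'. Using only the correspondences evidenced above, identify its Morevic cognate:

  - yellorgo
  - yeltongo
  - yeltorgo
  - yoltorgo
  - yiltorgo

yeltorgo

yiltafi ~ yeltofe, votisa ~ voseso — Saluru i corresponds to Morevic e after a consonant, before a consonant other than r, m, n, p, b, f, v.
zarzag ~ zorzog — Saluru a corresponds to Morevic o after a consonant, before r.
votisa ~ voseso — Saluru a corresponds to Morevic o word-finally.
Applying these to Saluru 'yiltarga':
  yiltarga → yeltarga   (i→e after a consonant, before a consonant other than r, m, n, p, b, f, v)
  yeltarga → yeltorga   (a→o after a consonant, before r)
  yeltorga → yeltorgo   (a→o word-finally)
So the Morevic cognate is 'yeltorgo'.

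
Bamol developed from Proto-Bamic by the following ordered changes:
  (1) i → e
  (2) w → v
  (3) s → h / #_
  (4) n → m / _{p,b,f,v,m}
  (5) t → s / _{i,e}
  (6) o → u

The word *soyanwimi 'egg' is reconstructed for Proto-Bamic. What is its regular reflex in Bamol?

Bamol: *soyanwimi
  soyanwimi → soyanweme   [vowel merger]
  soyanweme → soyanveme   [unconditioned shift]
  soyanveme → hoyanveme   [debuccalisation]
  hoyanveme → hoyamveme   [nasal place assimilation]
  hoyamveme (rule 5 does not apply)
  hoyamveme → huyamveme   [vowel merger]
  giving Bamol huyamveme.

huyamveme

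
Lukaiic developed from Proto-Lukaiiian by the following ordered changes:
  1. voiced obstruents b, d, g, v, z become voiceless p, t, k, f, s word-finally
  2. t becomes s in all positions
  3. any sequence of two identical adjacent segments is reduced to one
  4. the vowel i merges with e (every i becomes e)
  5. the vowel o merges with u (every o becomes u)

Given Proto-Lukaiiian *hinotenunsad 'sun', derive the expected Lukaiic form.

henusenunsas

Lukaiic: *hinotenunsad > hinotenunsat > hinosenunsas > henosenunsas > henusenunsas  (by final devoicing, unconditioned shift, vowel merger, vowel merger)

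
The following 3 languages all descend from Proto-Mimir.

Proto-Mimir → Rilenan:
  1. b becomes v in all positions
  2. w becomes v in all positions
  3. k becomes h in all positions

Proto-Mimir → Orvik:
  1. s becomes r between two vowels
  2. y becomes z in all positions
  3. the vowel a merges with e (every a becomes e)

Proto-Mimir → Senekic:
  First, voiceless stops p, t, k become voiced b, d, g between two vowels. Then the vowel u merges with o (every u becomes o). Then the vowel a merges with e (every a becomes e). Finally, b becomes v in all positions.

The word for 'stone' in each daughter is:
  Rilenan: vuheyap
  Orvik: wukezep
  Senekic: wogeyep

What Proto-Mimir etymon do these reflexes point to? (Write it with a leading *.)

*wukeyap

Position 5: Rilenan has y, Orvik has z, Senekic has y. Rilenan preserves y here (none of its changes turn any other segment into y), so the proto-segment is *y.
Position 2: Rilenan has u, Orvik has u, Senekic has o. Rilenan preserves u here (none of its changes turn any other segment into u), so the proto-segment is *u.
Position 6: Rilenan has a, Orvik has e, Senekic has e. Rilenan preserves a here (none of its changes turn any other segment into a), so the proto-segment is *a.
Verify the candidate proto-form against each daughter:
Rilenan: *wukeyap
  wukeyap (rule 1 does not apply)
  wukeyap → vukeyap   [unconditioned shift]
  vukeyap → vuheyap   [unconditioned shift]
  giving Rilenan vuheyap.
Orvik: *wukeyap > wukezap > wukezep  (by unconditioned shift, vowel merger)
Senekic: *wukeyap > wugeyap > wogeyap > wogeyep  (by intervocalic voicing, vowel merger, vowel merger)
Only *wukeyap yields all of Rilenan vuheyap, Orvik wukezep, Senekic wogeyep.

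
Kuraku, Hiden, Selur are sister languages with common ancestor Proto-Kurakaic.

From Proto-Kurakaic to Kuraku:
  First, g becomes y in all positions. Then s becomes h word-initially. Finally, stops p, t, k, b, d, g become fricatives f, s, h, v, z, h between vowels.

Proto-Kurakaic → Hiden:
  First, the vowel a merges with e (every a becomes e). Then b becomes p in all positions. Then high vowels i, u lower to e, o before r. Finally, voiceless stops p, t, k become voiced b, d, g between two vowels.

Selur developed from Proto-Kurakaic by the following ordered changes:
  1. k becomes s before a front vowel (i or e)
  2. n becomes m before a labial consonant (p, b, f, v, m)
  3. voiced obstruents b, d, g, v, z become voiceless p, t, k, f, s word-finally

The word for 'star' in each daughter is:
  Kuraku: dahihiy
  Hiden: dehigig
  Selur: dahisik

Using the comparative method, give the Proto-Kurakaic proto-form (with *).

Position 5: Kuraku has h, Hiden has g, Selur has s. Taking the neighbouring segments as reconstructed: Kuraku h could go back to *k or *h; Hiden g could go back to *k or *g; Selur s could go back to *k or *s — the one source consistent with every daughter is *k.
Position 2: Kuraku has a, Hiden has e, Selur has a. Kuraku preserves a here (none of its changes turn any other segment into a), so the proto-segment is *a.
Position 7: Kuraku has y, Hiden has g, Selur has k. Taking the neighbouring segments as reconstructed: Kuraku y could go back to *g or *y; Hiden g can only go back to *g; Selur k could go back to *k or *g — the one source consistent with every daughter is *g.
Continuing position by position gives *dahikig; check it forward:
Kuraku: *dahikig
  dahikig → dahikiy   [unconditioned shift]
  dahikiy (rule 2 does not apply)
  dahikiy → dahihiy   [intervocalic lenition]
  giving Kuraku dahihiy.
Hiden: *dahikig
  dahikig → dehikig   [vowel merger]
  dehikig (rule 2 does not apply)
  dehikig (rule 3 does not apply)
  dehikig → dehigig   [intervocalic voicing]
  giving Hiden dehigig.
Selur: *dahikig
  dahikig → dahisig   [palatalisation]
  dahisig (rule 2 does not apply)
  dahisig → dahisik   [final devoicing]
  giving Selur dahisik.
No other proto-form is consistent with every reflex, so the reconstruction is *dahikig.

*dahikig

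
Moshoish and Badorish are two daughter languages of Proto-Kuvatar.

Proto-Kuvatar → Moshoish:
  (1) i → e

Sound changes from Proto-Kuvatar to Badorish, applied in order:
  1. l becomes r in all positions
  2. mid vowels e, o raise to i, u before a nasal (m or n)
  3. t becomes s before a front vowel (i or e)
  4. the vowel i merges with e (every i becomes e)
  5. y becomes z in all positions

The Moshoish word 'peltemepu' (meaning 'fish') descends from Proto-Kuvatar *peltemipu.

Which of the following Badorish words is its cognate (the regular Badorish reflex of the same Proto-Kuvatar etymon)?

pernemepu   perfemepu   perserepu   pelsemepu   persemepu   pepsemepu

Badorish: *peltemipu
  peltemipu → pertemipu   [unconditioned shift]
  pertemipu → pertimipu   [pre-nasal raising]
  pertimipu → persimipu   [palatalisation]
  persimipu → persemepu   [vowel merger]
  persemepu (rule 5 does not apply)
  giving Badorish persemepu.
Only 'persemepu' matches the regular Badorish development of *peltemipu.

persemepu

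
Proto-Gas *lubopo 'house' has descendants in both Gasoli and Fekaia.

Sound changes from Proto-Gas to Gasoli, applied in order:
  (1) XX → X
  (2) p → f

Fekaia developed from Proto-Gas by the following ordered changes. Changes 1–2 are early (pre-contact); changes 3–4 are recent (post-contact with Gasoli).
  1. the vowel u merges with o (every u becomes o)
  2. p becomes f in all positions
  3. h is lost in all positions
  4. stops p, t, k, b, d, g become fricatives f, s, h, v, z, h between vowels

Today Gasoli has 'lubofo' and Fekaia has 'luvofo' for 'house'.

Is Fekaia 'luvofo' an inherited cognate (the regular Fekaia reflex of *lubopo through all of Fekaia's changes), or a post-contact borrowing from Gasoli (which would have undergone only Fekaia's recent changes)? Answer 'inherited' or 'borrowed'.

If inherited, *lubopo would pass through all of Fekaia's changes:
Fekaia: *lubopo > lobopo > lobofo > lovofo  (by vowel merger, unconditioned shift, intervocalic lenition)
If borrowed from Gasoli 'lubofo' after the early changes, it would undergo only the recent ones:
  rule 3 (h-loss): no change (lubofo)
  rule 4 (intervocalic lenition): lubofo → luvofo
  ⇒ as a loan: luvofo
Fekaia 'luvofo' matches the loan outcome 'luvofo', not the inherited 'lovofo' — it skipped the early Fekaia changes, so it was borrowed from Gasoli.

borrowed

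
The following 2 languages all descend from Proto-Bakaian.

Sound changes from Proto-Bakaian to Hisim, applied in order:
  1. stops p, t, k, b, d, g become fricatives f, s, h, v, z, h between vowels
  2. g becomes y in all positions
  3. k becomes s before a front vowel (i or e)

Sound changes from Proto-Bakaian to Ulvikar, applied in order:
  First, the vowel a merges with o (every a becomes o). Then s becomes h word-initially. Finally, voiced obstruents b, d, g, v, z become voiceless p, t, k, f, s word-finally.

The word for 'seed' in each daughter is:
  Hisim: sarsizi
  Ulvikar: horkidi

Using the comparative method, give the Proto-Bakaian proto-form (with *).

*sarkidi

Position 4: Hisim has s, Ulvikar has k. Taking the neighbouring segments as reconstructed: Hisim s could go back to *k or *s; Ulvikar k can only go back to *k — the one source consistent with every daughter is *k.
Position 2: Hisim has a, Ulvikar has o. Hisim preserves a here (none of its changes turn any other segment into a), so the proto-segment is *a.
Position 6: Hisim has z, Ulvikar has d. Ulvikar preserves d here (none of its changes turn any other segment into d), so the proto-segment is *d.
Verify the candidate proto-form against each daughter:
Hisim: *sarkidi > sarkizi > sarsizi  (by intervocalic lenition, palatalisation)
Ulvikar: start from *sarkidi.
  rule 1 (vowel merger): sarkidi → sorkidi
  rule 2 (debuccalisation): sorkidi → horkidi
  rule 3: no change — horkidi
  ⇒ Ulvikar horkidi
*sarkidi is the unique common source.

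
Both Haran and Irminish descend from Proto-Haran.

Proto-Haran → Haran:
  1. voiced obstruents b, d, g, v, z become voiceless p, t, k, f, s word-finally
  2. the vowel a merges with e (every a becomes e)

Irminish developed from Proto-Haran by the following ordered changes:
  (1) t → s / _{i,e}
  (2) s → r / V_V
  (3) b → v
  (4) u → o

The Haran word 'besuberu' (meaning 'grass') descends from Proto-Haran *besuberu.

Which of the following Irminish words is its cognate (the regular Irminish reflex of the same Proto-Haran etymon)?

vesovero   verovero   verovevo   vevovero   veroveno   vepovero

verovero

Irminish: *besuberu > beruberu > veruveru > verovero  (by rhotacism, unconditioned shift, vowel merger)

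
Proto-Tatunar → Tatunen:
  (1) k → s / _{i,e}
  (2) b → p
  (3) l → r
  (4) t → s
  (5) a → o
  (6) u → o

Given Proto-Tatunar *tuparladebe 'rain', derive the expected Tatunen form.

Tatunen: *tuparladebe > tuparladepe > tuparradepe > suparradepe > suporrodepe > soporrodepe  (by unconditioned shift, unconditioned shift, unconditioned shift, vowel merger, vowel merger)

soporrodepe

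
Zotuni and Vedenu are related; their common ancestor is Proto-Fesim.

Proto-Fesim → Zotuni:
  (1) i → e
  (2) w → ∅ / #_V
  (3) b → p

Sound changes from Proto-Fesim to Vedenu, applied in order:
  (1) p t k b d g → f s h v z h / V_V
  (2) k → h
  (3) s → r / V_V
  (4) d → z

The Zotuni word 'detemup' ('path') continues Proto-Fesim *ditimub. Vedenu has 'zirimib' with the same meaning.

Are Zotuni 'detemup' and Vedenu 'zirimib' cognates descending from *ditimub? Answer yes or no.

Derive the expected Vedenu reflex of *ditimub:
Vedenu: *ditimub > disimub > dirimub > zirimub  (by intervocalic lenition, rhotacism, unconditioned shift)
The regular Vedenu reflex would be 'zirimub', but the attested form is 'zirimib'. The correspondence is irregular, so they are not cognates (the Vedenu form has a different source).

no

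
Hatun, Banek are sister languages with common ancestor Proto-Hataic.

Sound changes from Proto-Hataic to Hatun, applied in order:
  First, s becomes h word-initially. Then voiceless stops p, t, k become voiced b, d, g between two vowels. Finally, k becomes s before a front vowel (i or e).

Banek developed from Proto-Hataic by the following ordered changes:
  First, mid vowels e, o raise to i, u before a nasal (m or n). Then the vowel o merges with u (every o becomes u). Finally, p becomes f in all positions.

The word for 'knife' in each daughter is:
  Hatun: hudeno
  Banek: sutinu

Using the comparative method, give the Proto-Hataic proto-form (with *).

Position 1: Hatun has h, Banek has s. Banek preserves s here (none of its changes turn any other segment into s), so the proto-segment is *s.
Position 6: Hatun has o, Banek has u. Hatun preserves o here (none of its changes turn any other segment into o), so the proto-segment is *o.
This points to *suteno. Verify forward in each daughter:
Hatun: *suteno > huteno > hudeno  (by debuccalisation, intervocalic voicing)
Banek: *suteno
  suteno → sutino   [pre-nasal raising]
  sutino → sutinu   [vowel merger]
  sutinu (rule 3 does not apply)
  giving Banek sutinu.
Only *suteno yields all of Hatun hudeno, Banek sutinu.

*suteno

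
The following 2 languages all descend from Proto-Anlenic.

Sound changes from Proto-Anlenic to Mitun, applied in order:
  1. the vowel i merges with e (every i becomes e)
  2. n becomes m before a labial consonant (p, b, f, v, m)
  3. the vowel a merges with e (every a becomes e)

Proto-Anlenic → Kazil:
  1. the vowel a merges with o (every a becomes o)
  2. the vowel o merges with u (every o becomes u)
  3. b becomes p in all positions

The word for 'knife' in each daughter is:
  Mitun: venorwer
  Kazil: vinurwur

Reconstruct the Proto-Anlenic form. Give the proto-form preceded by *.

Position 7: Mitun has e, Kazil has u. Taking the neighbouring segments as reconstructed: Mitun e could go back to *a or *e or *i; Kazil u could go back to *a or *o or *u — the one source consistent with every daughter is *a.
Position 2: Mitun has e, Kazil has i. Kazil preserves i here (none of its changes turn any other segment into i), so the proto-segment is *i.
Position 4: Mitun has o, Kazil has u. Mitun preserves o here (none of its changes turn any other segment into o), so the proto-segment is *o.
Verify the candidate proto-form against each daughter:
Mitun: *vinorwar
  vinorwar → venorwar   [vowel merger]
  venorwar (rule 2 does not apply)
  venorwar → venorwer   [vowel merger]
  giving Mitun venorwer.
Kazil: *vinorwar
  vinorwar → vinorwor   [vowel merger]
  vinorwor → vinurwur   [vowel merger]
  vinurwur (rule 3 does not apply)
  giving Kazil vinurwur.
*vinorwar is the unique common source.

*vinorwar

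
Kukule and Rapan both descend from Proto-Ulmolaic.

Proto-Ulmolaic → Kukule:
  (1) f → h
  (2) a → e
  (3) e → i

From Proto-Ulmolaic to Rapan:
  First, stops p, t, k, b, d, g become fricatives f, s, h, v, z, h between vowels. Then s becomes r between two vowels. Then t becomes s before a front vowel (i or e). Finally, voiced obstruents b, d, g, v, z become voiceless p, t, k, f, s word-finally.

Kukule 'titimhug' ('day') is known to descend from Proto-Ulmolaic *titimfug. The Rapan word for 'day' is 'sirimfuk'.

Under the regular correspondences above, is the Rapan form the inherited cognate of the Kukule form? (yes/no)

yes

Derive the expected Rapan reflex of *titimfug:
Rapan: *titimfug > tisimfug > tirimfug > sirimfug > sirimfuk  (by intervocalic lenition, rhotacism, palatalisation, final devoicing)
Rapan 'sirimfuk' matches the regular reflex exactly, so the pair is cognate.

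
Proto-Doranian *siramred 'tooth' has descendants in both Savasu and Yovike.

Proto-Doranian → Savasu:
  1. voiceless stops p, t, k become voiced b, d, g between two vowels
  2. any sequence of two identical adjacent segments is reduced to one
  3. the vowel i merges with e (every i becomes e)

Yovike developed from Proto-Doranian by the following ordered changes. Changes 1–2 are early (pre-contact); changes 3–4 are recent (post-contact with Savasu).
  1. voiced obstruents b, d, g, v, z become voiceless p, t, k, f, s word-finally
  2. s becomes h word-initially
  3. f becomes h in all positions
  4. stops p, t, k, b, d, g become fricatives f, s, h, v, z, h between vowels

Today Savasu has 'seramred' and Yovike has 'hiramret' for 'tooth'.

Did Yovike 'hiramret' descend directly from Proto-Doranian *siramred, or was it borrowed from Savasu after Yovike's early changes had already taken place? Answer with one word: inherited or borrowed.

If inherited, *siramred would pass through all of Yovike's changes:
Yovike: *siramred
  siramred → siramret   [final devoicing]
  siramret → hiramret   [debuccalisation]
  hiramret (rule 3 does not apply)
  hiramret (rule 4 does not apply)
  giving Yovike hiramret.
If borrowed from Savasu 'seramred' after the early changes, it would undergo only the recent ones:
  rule 3 (unconditioned shift): no change (seramred)
  rule 4 (intervocalic lenition): no change (seramred)
  ⇒ as a loan: seramred
Yovike 'hiramret' matches the inherited outcome exactly, so it is an inherited cognate, not a loan.

inherited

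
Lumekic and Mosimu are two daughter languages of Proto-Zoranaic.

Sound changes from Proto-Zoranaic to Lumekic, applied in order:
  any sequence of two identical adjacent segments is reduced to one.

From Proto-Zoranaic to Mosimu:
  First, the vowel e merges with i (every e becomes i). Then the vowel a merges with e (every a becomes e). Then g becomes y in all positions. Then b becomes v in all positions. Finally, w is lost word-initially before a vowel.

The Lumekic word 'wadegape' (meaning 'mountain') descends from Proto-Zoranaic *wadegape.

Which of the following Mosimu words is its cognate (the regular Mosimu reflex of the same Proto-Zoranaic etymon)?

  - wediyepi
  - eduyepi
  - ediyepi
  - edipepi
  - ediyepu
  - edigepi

ediyepi

Mosimu: start from *wadegape.
  rule 1 (vowel merger): wadegape → wadigapi
  rule 2 (vowel merger): wadigapi → wedigepi
  rule 3 (unconditioned shift): wedigepi → wediyepi
  rule 4: no change — wediyepi
  rule 5 (glide loss): wediyepi → ediyepi
  ⇒ Mosimu ediyepi
Only 'ediyepi' matches the regular Mosimu development of *wadegape.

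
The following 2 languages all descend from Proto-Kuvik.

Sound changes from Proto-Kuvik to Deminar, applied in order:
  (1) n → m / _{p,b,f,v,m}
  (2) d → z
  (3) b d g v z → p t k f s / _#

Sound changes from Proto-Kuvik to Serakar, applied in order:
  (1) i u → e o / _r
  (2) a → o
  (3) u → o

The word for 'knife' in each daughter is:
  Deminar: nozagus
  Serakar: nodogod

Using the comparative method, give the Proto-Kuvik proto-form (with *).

*nodagud

Position 3: Deminar has z, Serakar has d. Serakar preserves d here (none of its changes turn any other segment into d), so the proto-segment is *d.
Position 6: Deminar has u, Serakar has o. Deminar preserves u here (none of its changes turn any other segment into u), so the proto-segment is *u.
This points to *nodagud. Verify forward in each daughter:
Deminar: start from *nodagud.
  rule 1: no change — nodagud
  rule 2 (unconditioned shift): nodagud → nozaguz
  rule 3 (final devoicing): nozaguz → nozagus
  ⇒ Deminar nozagus
Serakar: *nodagud
  nodagud (rule 1 does not apply)
  nodagud → nodogud   [vowel merger]
  nodogud → nodogod   [vowel merger]
  giving Serakar nodogod.
No other proto-form is consistent with every reflex, so the reconstruction is *nodagud.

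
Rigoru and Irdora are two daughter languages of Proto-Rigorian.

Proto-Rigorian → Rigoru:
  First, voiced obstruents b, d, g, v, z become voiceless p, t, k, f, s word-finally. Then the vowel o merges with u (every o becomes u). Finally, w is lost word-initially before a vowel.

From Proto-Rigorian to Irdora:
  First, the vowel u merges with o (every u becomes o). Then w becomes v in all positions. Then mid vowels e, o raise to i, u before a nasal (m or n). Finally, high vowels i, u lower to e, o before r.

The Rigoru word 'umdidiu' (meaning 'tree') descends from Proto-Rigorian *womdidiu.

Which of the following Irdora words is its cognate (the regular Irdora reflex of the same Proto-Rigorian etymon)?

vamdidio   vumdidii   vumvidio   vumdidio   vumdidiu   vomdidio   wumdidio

Irdora: start from *womdidiu.
  rule 1 (vowel merger): womdidiu → womdidio
  rule 2 (unconditioned shift): womdidio → vomdidio
  rule 3 (pre-nasal raising): vomdidio → vumdidio
  rule 4: no change — vumdidio
  ⇒ Irdora vumdidio
Only 'vumdidio' matches the regular Irdora development of *womdidiu.

vumdidio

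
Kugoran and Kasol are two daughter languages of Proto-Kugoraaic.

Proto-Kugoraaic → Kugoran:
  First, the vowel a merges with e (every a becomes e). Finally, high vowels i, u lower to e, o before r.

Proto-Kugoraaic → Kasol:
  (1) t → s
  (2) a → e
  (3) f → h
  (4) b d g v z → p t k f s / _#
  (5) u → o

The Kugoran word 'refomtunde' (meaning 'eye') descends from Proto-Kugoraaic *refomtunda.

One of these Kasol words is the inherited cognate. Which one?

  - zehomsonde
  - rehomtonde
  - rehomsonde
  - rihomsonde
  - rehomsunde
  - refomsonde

rehomsonde

Kasol: *refomtunda > refomsunda > refomsunde > rehomsunde > rehomsonde  (by unconditioned shift, vowel merger, unconditioned shift, vowel merger)
Only 'rehomsonde' matches the regular Kasol development of *refomtunda.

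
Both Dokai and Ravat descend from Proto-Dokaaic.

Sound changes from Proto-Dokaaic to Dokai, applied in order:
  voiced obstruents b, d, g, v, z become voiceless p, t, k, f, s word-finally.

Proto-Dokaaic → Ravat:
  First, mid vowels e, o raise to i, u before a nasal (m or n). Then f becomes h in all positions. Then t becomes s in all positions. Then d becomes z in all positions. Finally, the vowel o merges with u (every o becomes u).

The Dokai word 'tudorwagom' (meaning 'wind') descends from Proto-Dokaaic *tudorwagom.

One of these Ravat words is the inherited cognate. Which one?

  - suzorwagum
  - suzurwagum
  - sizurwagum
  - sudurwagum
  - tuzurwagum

Ravat: *tudorwagom
  tudorwagom → tudorwagum   [pre-nasal raising]
  tudorwagum (rule 2 does not apply)
  tudorwagum → sudorwagum   [unconditioned shift]
  sudorwagum → suzorwagum   [unconditioned shift]
  suzorwagum → suzurwagum   [vowel merger]
  giving Ravat suzurwagum.
The other candidates each miss or misapply at least one Ravat change.

suzurwagum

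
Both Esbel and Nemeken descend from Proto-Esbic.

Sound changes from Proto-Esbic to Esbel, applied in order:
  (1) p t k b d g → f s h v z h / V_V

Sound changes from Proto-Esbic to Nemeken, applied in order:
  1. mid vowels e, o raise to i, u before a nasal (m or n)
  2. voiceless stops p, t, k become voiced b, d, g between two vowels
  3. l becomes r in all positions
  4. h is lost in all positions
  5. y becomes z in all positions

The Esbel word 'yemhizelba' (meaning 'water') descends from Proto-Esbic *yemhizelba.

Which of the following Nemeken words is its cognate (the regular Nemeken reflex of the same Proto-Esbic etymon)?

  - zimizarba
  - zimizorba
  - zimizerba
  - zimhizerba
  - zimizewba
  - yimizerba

zimizerba

Nemeken: start from *yemhizelba.
  rule 1 (pre-nasal raising): yemhizelba → yimhizelba
  rule 2: no change — yimhizelba
  rule 3 (unconditioned shift): yimhizelba → yimhizerba
  rule 4 (h-loss): yimhizerba → yimizerba
  rule 5 (unconditioned shift): yimizerba → zimizerba
  ⇒ Nemeken zimizerba
Only 'zimizerba' matches the regular Nemeken development of *yemhizelba.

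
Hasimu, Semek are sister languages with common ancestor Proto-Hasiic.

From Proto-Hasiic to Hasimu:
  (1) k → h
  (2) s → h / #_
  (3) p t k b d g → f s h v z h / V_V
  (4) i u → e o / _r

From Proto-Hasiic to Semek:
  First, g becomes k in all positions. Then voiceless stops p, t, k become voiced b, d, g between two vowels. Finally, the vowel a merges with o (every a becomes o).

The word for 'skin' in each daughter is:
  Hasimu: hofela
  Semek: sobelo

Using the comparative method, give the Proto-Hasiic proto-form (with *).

Position 3: Hasimu has f, Semek has b. Taking the neighbouring segments as reconstructed: Hasimu f could go back to *p or *f; Semek b could go back to *p or *b — the one source consistent with every daughter is *p.
Position 1: Hasimu has h, Semek has s. Semek preserves s here (none of its changes turn any other segment into s), so the proto-segment is *s.
This points to *sopela. Verify forward in each daughter:
Hasimu: start from *sopela.
  rule 1: no change — sopela
  rule 2 (debuccalisation): sopela → hopela
  rule 3 (intervocalic lenition): hopela → hofela
  rule 4: no change — hofela
  ⇒ Hasimu hofela
Semek: *sopela > sobela > sobelo  (by intervocalic voicing, vowel merger)
*sopela is the unique common source.

*sopela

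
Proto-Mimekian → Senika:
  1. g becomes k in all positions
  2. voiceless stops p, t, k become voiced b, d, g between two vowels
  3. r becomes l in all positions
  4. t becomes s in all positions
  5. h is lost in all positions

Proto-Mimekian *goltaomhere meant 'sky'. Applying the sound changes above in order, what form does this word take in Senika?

kolsaomele

Senika: start from *goltaomhere.
  rule 1 (unconditioned shift): goltaomhere → koltaomhere
  rule 2: no change — koltaomhere
  rule 3 (unconditioned shift): koltaomhere → koltaomhele
  rule 4 (unconditioned shift): koltaomhele → kolsaomhele
  rule 5 (h-loss): kolsaomhele → kolsaomele
  ⇒ Senika kolsaomele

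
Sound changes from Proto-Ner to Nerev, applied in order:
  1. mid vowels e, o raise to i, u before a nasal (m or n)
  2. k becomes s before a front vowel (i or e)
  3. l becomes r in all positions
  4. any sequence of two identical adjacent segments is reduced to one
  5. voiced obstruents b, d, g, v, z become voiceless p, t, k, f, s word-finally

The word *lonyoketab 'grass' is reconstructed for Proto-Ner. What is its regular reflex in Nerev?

runyosetap

Nerev: *lonyoketab > lunyoketab > lunyosetab > runyosetab > runyosetap  (by pre-nasal raising, palatalisation, unconditioned shift, final devoicing)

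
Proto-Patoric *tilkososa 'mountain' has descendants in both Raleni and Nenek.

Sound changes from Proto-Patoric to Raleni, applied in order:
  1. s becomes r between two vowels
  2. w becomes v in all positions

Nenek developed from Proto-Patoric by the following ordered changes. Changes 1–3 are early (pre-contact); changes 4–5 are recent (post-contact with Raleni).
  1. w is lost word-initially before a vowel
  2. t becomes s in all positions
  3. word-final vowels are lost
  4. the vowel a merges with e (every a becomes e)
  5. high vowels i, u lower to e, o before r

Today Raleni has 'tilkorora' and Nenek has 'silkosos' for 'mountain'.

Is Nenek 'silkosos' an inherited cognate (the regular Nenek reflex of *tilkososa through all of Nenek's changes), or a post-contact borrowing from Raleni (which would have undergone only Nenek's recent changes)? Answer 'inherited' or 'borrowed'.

If inherited, *tilkososa would pass through all of Nenek's changes:
Nenek: *tilkososa
  tilkososa (rule 1 does not apply)
  tilkososa → silkososa   [unconditioned shift]
  silkososa → silkosos   [apocope]
  silkosos (rule 4 does not apply)
  silkosos (rule 5 does not apply)
  giving Nenek silkosos.
If borrowed from Raleni 'tilkorora' after the early changes, it would undergo only the recent ones:
  rule 4 (vowel merger): tilkorora → tilkorore
  rule 5 (pre-rhotic lowering): no change (tilkorore)
  ⇒ as a loan: tilkorore
Nenek 'silkosos' matches the inherited outcome exactly, so it is an inherited cognate, not a loan.

inherited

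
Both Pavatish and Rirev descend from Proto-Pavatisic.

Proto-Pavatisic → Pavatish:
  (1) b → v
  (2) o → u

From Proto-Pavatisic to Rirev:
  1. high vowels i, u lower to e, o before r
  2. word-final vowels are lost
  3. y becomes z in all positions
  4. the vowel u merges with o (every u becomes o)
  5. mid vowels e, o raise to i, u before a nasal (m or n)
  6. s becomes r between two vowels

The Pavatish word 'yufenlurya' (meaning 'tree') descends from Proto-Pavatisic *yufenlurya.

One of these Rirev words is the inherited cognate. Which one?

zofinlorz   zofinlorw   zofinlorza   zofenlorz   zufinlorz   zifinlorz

zofinlorz

Rirev: *yufenlurya
  yufenlurya → yufenlorya   [pre-rhotic lowering]
  yufenlorya → yufenlory   [apocope]
  yufenlory → zufenlorz   [unconditioned shift]
  zufenlorz → zofenlorz   [vowel merger]
  zofenlorz → zofinlorz   [pre-nasal raising]
  zofinlorz (rule 6 does not apply)
  giving Rirev zofinlorz.
Among the options, 'zofinlorz' alone shows every Rirev change applied in order.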